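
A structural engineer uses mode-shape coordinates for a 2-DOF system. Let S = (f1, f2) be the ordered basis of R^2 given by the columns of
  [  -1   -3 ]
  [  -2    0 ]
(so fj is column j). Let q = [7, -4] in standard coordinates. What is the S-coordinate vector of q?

[2, -3]

Write q = c_1 f1 + c_2 f2 and solve for the c_i.
System: -c_1 - 3c_2 = 7, -2c_1 + 0c_2 = -4; solving gives c_1 = 2, c_2 = -3.
Check: 2f1 - 3f2 = [7, -4].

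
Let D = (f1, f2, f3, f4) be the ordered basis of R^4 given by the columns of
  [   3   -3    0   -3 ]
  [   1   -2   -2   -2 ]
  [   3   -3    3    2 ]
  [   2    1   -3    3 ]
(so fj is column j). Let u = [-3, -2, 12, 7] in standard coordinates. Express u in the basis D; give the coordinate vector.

Write u = c_1 f1 + ... + c_4 f4 and solve for the c_i.
Row-reducing the augmented matrix [M | u] gives c = (0, -2, 0, 3).
Check: 0·f1 - 2f2 + 0·f3 + 3f4 = [-3, -2, 12, 7].

[0, -2, 0, 3]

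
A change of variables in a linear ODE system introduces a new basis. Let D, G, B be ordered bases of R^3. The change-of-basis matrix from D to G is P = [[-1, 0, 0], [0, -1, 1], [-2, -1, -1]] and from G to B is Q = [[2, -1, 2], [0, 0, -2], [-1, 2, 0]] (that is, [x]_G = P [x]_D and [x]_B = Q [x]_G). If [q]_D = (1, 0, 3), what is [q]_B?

(-15, 10, 7)

First [q]_G = P [q]_D = (-1, 3, -5).
Then [q]_B = Q [q]_G = (-15, 10, 7).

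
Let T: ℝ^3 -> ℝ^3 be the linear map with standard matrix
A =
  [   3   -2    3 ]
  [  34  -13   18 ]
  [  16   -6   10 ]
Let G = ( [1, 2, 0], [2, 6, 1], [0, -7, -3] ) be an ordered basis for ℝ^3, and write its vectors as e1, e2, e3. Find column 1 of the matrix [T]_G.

[3, -2, -2]

Compute T(e1) = A e1 = [-1, 8, 4] in standard coordinates.
Then write this in G-coordinates: solve for y in y_1 e1 + ... + y_3 e3 = [-1, 8, 4].
This gives y = [3, -2, -2], which is column 1 of [T]_G.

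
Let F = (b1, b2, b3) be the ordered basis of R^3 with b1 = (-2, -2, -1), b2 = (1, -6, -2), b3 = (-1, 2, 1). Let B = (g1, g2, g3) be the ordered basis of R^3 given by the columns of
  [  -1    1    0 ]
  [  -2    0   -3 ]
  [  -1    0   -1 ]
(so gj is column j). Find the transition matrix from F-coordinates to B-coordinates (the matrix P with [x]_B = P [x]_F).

Take x = bj: its F-coordinates are the j-th standard unit vector, so P e_j — column j of P — equals [bj]_B.
b1 = g1 - g2 + 0·g3, giving column 1 = (1, -1, 0); repeating for each j gives P = [[1, 0, -1], [-1, 1, -2], [0, 2, 0]].

[[1, 0, -1], [-1, 1, -2], [0, 2, 0]]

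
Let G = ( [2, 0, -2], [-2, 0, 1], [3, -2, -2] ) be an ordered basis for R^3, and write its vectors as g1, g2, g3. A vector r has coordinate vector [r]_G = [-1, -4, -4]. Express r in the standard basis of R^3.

r = M [r]_G, where M has columns g1, ..., g3.
Carrying out the matrix-vector product, r = [-6, 8, 6].

[-6, 8, 6]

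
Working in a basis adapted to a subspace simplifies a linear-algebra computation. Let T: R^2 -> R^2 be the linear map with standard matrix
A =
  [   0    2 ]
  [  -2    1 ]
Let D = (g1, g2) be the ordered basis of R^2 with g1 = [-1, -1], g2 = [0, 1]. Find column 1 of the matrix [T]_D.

Column 1 of [T]_D is the D-coordinate vector of T(g1).
In standard coordinates T(g1) = A g1 = [-2, 1].
Converting to D: [-2, 1] = 2g1 + 3g2, so the coordinate vector is [2, 3].

[2, 3]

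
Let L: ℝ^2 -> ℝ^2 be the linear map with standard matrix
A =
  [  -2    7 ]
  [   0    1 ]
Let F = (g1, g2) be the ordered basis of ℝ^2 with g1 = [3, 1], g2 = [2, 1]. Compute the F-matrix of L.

With P the matrix whose columns are g1, g2, [L]_F = P^(-1) A P.
Column by column: L(g1) = A g1 = [1, 1]; its F-coordinates [-1, 2] give column 1.
Continuing for each basis vector yields [L]_F = [[-1, 1], [2, 0]].

[[-1, 1], [2, 0]]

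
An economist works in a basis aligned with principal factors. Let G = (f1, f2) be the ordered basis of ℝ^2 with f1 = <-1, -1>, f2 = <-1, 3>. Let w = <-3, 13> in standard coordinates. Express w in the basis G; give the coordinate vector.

[w]_G is the unique c with M c = w, where M has columns f1, f2.
System: -c_1 - c_2 = -3, -c_1 + 3c_2 = 13; solving gives c_1 = -1, c_2 = 4.
Check: -f1 + 4f2 = <-3, 13>.

<-1, 4>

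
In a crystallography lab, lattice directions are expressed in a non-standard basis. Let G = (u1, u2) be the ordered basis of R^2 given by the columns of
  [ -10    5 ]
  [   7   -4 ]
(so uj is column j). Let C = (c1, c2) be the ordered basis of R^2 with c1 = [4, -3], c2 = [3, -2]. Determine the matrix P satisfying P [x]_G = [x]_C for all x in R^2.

[[-1, 2], [-2, -1]]

Let M have columns uj and N have columns cj. Then for every x, N [x]_C = x = M [x]_G, so P = N^(-1) M.
Since det N = 1, N^(-1) has integer entries; multiplying gives P = [[-1, 2], [-2, -1]].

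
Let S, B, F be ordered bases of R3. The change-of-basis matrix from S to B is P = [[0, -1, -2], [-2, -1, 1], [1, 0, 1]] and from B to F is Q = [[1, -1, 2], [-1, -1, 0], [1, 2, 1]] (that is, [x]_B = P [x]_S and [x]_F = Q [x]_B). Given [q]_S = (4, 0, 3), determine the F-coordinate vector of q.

Composing the changes, [q]_F = Q P [q]_S.
Q P = [[4, 0, -1], [2, 2, 1], [-3, -3, 1]]; applying this to (4, 0, 3) gives (13, 11, -9).

(13, 11, -9)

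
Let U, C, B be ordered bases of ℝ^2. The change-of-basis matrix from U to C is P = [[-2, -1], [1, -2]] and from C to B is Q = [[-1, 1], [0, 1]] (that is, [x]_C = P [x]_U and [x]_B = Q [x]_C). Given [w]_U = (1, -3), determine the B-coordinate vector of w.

Apply P to get C-coordinates (1, 7), then Q to get B-coordinates.
The result is [w]_B = (6, 7).

(6, 7)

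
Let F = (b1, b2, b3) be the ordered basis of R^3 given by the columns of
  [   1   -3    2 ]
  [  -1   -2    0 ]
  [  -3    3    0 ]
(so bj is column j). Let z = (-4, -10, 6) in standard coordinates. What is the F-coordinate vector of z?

[z]_F is the unique c with M c = z, where M has columns b1, ..., b3.
Solving this 3x3 system gives c = (2, 4, 3).
Check: 2b1 + 4b2 + 3b3 = (-4, -10, 6).

(2, 4, 3)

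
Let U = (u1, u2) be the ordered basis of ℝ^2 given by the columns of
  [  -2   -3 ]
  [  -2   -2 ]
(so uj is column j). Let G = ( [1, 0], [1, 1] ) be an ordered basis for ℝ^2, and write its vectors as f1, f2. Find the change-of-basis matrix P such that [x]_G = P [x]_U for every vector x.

Let M have columns uj and N have columns fj. Then for every x, N [x]_G = x = M [x]_U, so P = N^(-1) M.
Since det N = 1, N^(-1) has integer entries; multiplying gives P = [[0, -1], [-2, -2]].

[[0, -1], [-2, -2]]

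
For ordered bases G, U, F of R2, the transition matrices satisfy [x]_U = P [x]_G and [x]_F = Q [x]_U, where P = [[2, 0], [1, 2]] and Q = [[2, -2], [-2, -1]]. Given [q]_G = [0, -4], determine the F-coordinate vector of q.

[16, 8]

First [q]_U = P [q]_G = [0, -8].
Then [q]_F = Q [q]_U = [16, 8].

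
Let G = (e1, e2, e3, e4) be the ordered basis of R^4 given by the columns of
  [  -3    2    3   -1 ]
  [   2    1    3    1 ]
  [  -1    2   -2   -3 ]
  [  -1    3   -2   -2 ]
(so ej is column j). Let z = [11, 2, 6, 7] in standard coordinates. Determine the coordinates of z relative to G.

[-1, 2, 1, -1]

We seek scalars with c_1 e1 + ... + c_4 e4 = z; equivalently solve M c = z where the columns of M are e1, ..., e4.
Solving this 4x4 system gives c = (-1, 2, 1, -1).
Check: -e1 + 2e2 + e3 - e4 = [11, 2, 6, 7].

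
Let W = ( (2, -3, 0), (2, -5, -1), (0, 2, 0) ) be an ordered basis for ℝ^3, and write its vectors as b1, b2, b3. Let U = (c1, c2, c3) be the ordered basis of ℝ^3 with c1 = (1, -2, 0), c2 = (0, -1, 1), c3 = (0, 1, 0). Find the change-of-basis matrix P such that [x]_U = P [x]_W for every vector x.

[[2, 2, 0], [0, -1, 0], [1, -2, 2]]

Column j of P is [bj]_U, since P maps W-coordinates to U-coordinates.
Expressing b1 in U: b1 = 2c1 + 0·c2 + c3, so column 1 of P is (2, 0, 1).
Doing the same for each bj gives P = [[2, 2, 0], [0, -1, 0], [1, -2, 2]].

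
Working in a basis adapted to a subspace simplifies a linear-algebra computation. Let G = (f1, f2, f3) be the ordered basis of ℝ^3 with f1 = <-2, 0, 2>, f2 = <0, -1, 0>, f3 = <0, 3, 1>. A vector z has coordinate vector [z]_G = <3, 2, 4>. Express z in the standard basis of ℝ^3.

The coordinates say z = 3f1 + 2f2 + 4f3; adding the scaled basis vectors gives <-6, 10, 10>.

<-6, 10, 10>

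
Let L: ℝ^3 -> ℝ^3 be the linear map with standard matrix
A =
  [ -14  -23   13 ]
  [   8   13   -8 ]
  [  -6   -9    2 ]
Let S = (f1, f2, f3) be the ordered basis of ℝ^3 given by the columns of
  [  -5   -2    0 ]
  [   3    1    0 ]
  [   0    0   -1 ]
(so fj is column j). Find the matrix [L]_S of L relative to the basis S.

With P the matrix whose columns are f1, ..., f3, [L]_S = P^(-1) A P.
Column by column: L(f1) = A f1 = [1, -1, 3]; its S-coordinates [-1, 2, -3] give column 1.
Continuing for each basis vector yields [L]_S = [[-1, -1, 3], [2, 0, -1], [-3, -3, 2]].

[[-1, -1, 3], [2, 0, -1], [-3, -3, 2]]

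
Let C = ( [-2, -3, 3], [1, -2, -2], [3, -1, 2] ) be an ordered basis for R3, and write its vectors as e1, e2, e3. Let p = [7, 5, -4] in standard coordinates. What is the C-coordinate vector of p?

[-2, 0, 1]

Write p = c_1 e1 + ... + c_3 e3 and solve for the c_i.
Gaussian elimination on [M | p] yields c = (-2, 0, 1).
Check: -2e1 + 0·e2 + e3 = [7, 5, -4].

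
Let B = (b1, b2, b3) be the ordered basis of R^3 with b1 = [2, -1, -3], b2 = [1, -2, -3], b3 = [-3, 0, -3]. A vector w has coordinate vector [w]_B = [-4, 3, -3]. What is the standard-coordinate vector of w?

The coordinates say w = -4b1 + 3b2 - 3b3; adding the scaled basis vectors gives [4, -2, 12].

[4, -2, 12]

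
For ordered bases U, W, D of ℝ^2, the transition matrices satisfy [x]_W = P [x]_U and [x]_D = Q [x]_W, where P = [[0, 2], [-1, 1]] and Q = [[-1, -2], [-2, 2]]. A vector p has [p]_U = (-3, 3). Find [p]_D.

Apply P to get W-coordinates (6, 6), then Q to get D-coordinates.
The result is [p]_D = (-18, 0).

(-18, 0)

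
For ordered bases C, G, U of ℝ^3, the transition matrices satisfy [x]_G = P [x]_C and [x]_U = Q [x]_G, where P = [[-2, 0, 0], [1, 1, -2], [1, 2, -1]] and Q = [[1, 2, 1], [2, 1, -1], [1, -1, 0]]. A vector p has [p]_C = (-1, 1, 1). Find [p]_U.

(-2, 2, 4)

Apply P to get G-coordinates (2, -2, 0), then Q to get U-coordinates.
The result is [p]_U = (-2, 2, 4).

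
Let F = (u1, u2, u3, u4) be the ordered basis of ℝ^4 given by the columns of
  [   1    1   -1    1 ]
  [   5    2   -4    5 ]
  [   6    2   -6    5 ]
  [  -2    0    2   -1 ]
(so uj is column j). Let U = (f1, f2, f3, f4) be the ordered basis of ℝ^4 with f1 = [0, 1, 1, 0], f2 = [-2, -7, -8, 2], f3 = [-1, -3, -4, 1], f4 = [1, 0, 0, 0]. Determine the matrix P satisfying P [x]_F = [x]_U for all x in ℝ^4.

[[-2, 2, 2, 1], [-1, 0, 0, -1], [0, 0, 2, 1], [-1, 1, 1, 0]]

Let M have columns uj and N have columns fj. Then for every x, N [x]_U = x = M [x]_F, so P = N^(-1) M.
Since det N = -1, N^(-1) has integer entries; multiplying gives P = [[-2, 2, 2, 1], [-1, 0, 0, -1], [0, 0, 2, 1], [-1, 1, 1, 0]].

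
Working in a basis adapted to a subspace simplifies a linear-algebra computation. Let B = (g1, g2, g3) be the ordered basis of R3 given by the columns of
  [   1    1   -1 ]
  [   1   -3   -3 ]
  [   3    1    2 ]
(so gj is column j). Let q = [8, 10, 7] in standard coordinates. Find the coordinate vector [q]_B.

[4, 1, -3]

We seek scalars with c_1 g1 + ... + c_3 g3 = q; equivalently solve M c = q where the columns of M are g1, ..., g3.
Solving this 3x3 system gives c = (4, 1, -3).
Check: 4g1 + g2 - 3g3 = [8, 10, 7].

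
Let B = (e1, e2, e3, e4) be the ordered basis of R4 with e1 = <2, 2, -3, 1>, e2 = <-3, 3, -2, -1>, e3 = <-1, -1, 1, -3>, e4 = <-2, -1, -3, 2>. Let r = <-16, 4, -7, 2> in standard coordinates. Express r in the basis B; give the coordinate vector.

Write r = c_1 e1 + ... + c_4 e4 and solve for the c_i.
Solving this 4x4 system gives c = (-2, 3, -1, 2).
Check: -2e1 + 3e2 - e3 + 2e4 = <-16, 4, -7, 2>.

<-2, 3, -1, 2>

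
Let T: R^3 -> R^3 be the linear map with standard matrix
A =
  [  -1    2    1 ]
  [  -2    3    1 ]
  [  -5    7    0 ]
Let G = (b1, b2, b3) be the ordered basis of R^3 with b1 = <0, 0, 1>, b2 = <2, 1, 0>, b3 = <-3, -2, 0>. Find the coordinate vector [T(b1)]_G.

<0, -1, -1>

Column 1 of [T]_G is the G-coordinate vector of T(b1).
In standard coordinates T(b1) = A b1 = <1, 1, 0>.
Converting to G: <1, 1, 0> = 0·b1 - b2 - b3, so the coordinate vector is <0, -1, -1>.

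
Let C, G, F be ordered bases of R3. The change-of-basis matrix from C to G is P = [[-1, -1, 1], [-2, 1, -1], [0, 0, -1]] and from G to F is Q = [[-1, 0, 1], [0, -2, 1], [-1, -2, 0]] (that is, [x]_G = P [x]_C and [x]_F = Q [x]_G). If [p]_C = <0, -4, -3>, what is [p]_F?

Composing the changes, [p]_F = Q P [p]_C.
Q P = [[1, 1, -2], [4, -2, 1], [5, -1, 1]]; applying this to <0, -4, -3> gives <2, 5, 1>.

<2, 5, 1>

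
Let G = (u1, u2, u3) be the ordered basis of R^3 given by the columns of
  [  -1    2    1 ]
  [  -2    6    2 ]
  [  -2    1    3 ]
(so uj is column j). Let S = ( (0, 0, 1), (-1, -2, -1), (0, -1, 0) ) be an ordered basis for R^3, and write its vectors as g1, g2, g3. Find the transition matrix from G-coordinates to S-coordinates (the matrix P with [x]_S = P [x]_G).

Take x = uj: its G-coordinates are the j-th standard unit vector, so P e_j — column j of P — equals [uj]_S.
u1 = -g1 + g2 + 0·g3, giving column 1 = (-1, 1, 0); repeating for each j gives P = [[-1, -1, 2], [1, -2, -1], [0, -2, 0]].

[[-1, -1, 2], [1, -2, -1], [0, -2, 0]]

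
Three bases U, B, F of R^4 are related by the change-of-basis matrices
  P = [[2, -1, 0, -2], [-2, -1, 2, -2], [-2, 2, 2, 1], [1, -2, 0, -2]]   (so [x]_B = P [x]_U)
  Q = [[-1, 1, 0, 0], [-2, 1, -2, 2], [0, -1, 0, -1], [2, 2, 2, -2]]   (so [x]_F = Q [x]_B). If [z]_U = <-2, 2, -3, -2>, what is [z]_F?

<2, 0, 2, 0>

First [z]_B = P [z]_U = <-2, 0, 0, -2>.
Then [z]_F = Q [z]_B = <2, 0, 2, 0>.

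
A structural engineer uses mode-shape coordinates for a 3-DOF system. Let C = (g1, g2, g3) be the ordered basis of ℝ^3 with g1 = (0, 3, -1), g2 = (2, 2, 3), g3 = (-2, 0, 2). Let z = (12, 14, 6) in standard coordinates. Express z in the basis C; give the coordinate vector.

(2, 4, -2)

Write z = c_1 g1 + ... + c_3 g3 and solve for the c_i.
Solving this 3x3 system gives c = (2, 4, -2).
Check: 2g1 + 4g2 - 2g3 = (12, 14, 6).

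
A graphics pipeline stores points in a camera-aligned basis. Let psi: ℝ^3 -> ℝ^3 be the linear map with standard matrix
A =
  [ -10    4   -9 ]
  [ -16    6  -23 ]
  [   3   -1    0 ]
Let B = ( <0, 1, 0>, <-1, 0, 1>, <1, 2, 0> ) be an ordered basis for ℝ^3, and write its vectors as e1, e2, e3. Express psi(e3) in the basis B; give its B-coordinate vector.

Compute psi(e3) = A e3 = <-2, -4, 1> in standard coordinates.
Then write this in B-coordinates: solve for y in y_1 e1 + ... + y_3 e3 = <-2, -4, 1>.
This gives y = <-2, 1, -1>, which is column 3 of [psi]_B.

<-2, 1, -1>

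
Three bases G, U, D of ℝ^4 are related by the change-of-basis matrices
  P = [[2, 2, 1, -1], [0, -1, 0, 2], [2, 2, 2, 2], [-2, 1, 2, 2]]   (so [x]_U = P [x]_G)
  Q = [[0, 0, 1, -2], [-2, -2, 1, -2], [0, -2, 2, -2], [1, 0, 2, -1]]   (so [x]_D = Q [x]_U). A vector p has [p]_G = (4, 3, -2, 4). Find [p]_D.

(20, -6, 28, 45)

Apply P to get U-coordinates (8, 5, 18, -1), then Q to get D-coordinates.
The result is [p]_D = (20, -6, 28, 45).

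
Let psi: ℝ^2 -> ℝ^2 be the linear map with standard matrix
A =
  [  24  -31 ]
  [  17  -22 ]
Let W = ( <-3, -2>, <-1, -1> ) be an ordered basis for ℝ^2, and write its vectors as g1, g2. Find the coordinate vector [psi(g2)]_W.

Column 2 of [psi]_W is the W-coordinate vector of psi(g2).
In standard coordinates psi(g2) = A g2 = <7, 5>.
Converting to W: <7, 5> = -2g1 - g2, so the coordinate vector is <-2, -1>.

<-2, -1>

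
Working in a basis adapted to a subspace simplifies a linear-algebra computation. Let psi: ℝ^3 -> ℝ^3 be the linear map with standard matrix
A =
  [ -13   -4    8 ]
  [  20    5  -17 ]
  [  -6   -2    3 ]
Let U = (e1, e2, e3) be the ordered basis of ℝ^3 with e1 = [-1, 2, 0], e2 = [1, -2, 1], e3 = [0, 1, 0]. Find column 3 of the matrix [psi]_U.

Compute psi(e3) = A e3 = [-4, 5, -2] in standard coordinates.
Then write this in U-coordinates: solve for y in y_1 e1 + ... + y_3 e3 = [-4, 5, -2].
This gives y = [2, -2, -3], which is column 3 of [psi]_U.

[2, -2, -3]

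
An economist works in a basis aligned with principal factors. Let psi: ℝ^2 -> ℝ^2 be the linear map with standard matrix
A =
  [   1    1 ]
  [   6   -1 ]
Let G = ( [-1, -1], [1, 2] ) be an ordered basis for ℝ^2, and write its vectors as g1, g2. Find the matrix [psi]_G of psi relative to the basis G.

[[-1, -2], [-3, 1]]

The j-th column of [psi]_G is [psi(gj)]_G.
psi(g1) = A g1 = [-2, -5] = -g1 - 3g2, so column 1 is [-1, -3].
Repeating for g2 and assembling the columns gives [[-1, -2], [-3, 1]].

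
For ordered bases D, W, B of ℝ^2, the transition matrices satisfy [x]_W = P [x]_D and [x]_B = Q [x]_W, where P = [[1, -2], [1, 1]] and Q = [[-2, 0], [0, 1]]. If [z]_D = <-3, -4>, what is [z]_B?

<-10, -7>

Apply P to get W-coordinates <5, -7>, then Q to get B-coordinates.
The result is [z]_B = <-10, -7>.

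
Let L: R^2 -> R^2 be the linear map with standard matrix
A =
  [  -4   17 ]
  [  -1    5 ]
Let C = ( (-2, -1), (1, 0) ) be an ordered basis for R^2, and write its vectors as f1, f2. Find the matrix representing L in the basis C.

[[3, 1], [-3, -2]]

The j-th column of [L]_C is [L(fj)]_C.
L(f1) = A f1 = (-9, -3) = 3f1 - 3f2, so column 1 is (3, -3).
Repeating for f2 and assembling the columns gives [[3, 1], [-3, -2]].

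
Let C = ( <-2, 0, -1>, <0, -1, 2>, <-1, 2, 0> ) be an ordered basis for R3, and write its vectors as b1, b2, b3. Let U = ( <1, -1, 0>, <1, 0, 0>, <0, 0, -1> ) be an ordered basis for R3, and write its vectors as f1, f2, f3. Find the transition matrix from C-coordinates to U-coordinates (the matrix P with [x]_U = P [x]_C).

Take x = bj: its C-coordinates are the j-th standard unit vector, so P e_j — column j of P — equals [bj]_U.
b1 = 0·f1 - 2f2 + f3, giving column 1 = <0, -2, 1>; repeating for each j gives P = [[0, 1, -2], [-2, -1, 1], [1, -2, 0]].

[[0, 1, -2], [-2, -1, 1], [1, -2, 0]]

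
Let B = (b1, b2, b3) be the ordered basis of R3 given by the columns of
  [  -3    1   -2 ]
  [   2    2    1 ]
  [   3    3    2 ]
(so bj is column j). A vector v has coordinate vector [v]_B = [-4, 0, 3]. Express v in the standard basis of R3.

By definition v = -4b1 + 0·b2 + 3b3.
Summing componentwise gives [6, -5, -6].

[6, -5, -6]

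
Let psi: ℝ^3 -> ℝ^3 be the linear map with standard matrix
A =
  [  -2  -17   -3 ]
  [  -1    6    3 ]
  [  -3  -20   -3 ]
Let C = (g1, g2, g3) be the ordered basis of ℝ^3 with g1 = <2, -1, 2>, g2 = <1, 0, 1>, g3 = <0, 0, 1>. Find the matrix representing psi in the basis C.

[[2, -2, -3], [3, -1, 3], [1, -1, 0]]

Let P have columns g1, ..., g3. Then [psi]_C = P^(-1) A P.
Here det P = 1, so P^(-1) is integer; computing A P first and then P^(-1)(A P) gives [[2, -2, -3], [3, -1, 3], [1, -1, 0]].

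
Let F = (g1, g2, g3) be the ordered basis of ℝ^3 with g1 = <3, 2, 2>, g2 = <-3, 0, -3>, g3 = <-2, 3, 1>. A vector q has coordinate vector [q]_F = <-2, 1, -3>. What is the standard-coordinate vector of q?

The coordinates say q = -2g1 + g2 - 3g3; adding the scaled basis vectors gives <-3, -13, -10>.

<-3, -13, -10>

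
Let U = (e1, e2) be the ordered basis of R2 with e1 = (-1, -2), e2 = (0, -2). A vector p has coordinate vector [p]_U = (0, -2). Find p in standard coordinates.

By definition p = 0·e1 - 2e2.
Summing componentwise gives (0, 4).

(0, 4)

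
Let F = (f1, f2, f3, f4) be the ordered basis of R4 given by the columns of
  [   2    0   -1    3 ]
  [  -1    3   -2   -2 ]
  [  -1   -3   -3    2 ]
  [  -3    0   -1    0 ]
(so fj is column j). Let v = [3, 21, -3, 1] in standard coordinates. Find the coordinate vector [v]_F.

[v]_F is the unique c with M c = v, where M has columns f1, ..., f4.
Row-reducing the augmented matrix [M | v] gives c = (1, 4, -4, -1).
Check: f1 + 4f2 - 4f3 - f4 = [3, 21, -3, 1].

[1, 4, -4, -1]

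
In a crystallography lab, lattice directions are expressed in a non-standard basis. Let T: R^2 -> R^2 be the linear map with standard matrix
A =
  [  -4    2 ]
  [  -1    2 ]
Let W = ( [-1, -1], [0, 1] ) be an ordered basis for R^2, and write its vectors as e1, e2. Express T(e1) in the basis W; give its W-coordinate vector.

Compute T(e1) = A e1 = [2, -1] in standard coordinates.
Then write this in W-coordinates: solve for y in y_1 e1 + y_2 e2 = [2, -1].
This gives y = [-2, -3], which is column 1 of [T]_W.

[-2, -3]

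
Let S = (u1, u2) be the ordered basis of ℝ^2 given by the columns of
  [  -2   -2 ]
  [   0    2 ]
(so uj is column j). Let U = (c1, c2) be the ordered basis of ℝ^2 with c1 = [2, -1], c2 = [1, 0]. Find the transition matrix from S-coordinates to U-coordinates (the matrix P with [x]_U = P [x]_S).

[[0, -2], [-2, 2]]

Take x = uj: its S-coordinates are the j-th standard unit vector, so P e_j — column j of P — equals [uj]_U.
u1 = 0·c1 - 2c2, giving column 1 = [0, -2]; repeating for each j gives P = [[0, -2], [-2, 2]].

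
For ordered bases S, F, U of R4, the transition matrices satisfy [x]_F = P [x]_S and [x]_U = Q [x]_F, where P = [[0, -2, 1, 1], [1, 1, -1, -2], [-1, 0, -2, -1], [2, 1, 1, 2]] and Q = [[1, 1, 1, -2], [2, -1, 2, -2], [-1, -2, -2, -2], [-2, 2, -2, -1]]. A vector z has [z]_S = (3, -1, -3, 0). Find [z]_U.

(3, -5, -19, 4)

Apply P to get F-coordinates (-1, 5, 3, 2), then Q to get U-coordinates.
The result is [z]_U = (3, -5, -19, 4).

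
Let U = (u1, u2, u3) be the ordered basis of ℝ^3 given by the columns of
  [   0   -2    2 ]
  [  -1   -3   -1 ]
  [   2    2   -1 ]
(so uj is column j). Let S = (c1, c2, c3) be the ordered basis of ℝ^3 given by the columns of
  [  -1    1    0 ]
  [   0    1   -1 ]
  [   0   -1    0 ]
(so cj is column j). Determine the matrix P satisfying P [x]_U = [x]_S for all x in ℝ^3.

Let M have columns uj and N have columns cj. Then for every x, N [x]_S = x = M [x]_U, so P = N^(-1) M.
Since det N = 1, N^(-1) has integer entries; multiplying gives P = [[-2, 0, -1], [-2, -2, 1], [-1, 1, 2]].

[[-2, 0, -1], [-2, -2, 1], [-1, 1, 2]]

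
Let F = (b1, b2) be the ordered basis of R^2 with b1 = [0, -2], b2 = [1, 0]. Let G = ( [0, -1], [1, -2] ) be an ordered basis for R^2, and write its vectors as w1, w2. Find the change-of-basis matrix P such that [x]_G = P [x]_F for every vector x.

[[2, -2], [0, 1]]

Column j of P is [bj]_G, since P maps F-coordinates to G-coordinates.
Expressing b1 in G: b1 = 2w1 + 0·w2, so column 1 of P is [2, 0].
Doing the same for each bj gives P = [[2, -2], [0, 1]].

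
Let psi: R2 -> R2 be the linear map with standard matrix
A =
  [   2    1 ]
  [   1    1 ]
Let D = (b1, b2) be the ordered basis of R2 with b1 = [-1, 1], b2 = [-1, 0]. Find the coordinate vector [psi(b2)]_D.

Compute psi(b2) = A b2 = [-2, -1] in standard coordinates.
Then write this in D-coordinates: solve for y in y_1 b1 + y_2 b2 = [-2, -1].
This gives y = [-1, 3], which is column 2 of [psi]_D.

[-1, 3]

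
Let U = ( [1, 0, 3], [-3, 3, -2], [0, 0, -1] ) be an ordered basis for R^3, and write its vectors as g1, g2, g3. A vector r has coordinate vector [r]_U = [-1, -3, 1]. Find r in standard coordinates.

The coordinates say r = -g1 - 3g2 + g3; adding the scaled basis vectors gives [8, -9, 2].

[8, -9, 2]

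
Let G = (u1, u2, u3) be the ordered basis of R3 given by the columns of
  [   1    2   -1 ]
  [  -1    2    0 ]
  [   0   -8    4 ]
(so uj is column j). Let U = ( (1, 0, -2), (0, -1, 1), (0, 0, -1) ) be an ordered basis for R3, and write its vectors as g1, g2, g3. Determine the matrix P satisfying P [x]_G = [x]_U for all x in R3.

[[1, 2, -1], [1, -2, 0], [-1, 2, -2]]

Column j of P is [uj]_U, since P maps G-coordinates to U-coordinates.
Expressing u1 in U: u1 = g1 + g2 - g3, so column 1 of P is (1, 1, -1).
Doing the same for each uj gives P = [[1, 2, -1], [1, -2, 0], [-1, 2, -2]].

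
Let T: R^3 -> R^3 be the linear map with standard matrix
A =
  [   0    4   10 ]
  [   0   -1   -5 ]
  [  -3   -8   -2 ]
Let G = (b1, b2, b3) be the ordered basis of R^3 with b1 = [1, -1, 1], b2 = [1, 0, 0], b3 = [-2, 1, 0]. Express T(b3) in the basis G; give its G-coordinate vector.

[-2, 0, -3]

Compute T(b3) = A b3 = [4, -1, -2] in standard coordinates.
Then write this in G-coordinates: solve for y in y_1 b1 + ... + y_3 b3 = [4, -1, -2].
This gives y = [-2, 0, -3], which is column 3 of [T]_G.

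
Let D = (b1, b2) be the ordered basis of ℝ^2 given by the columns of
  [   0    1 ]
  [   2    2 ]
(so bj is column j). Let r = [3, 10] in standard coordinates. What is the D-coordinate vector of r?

[r]_D is the unique c with M c = r, where M has columns b1, b2.
System: 0c_1 + c_2 = 3, 2c_1 + 2c_2 = 10; solving gives c_1 = 2, c_2 = 3.
Check: 2b1 + 3b2 = [3, 10].

[2, 3]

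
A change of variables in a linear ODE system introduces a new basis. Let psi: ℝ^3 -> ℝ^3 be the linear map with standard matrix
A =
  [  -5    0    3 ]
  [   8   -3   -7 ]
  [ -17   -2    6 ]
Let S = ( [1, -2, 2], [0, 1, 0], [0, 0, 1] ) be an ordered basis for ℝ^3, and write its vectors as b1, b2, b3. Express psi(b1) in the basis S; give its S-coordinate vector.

Column 1 of [psi]_S is the S-coordinate vector of psi(b1).
In standard coordinates psi(b1) = A b1 = [1, 0, -1].
Converting to S: [1, 0, -1] = b1 + 2b2 - 3b3, so the coordinate vector is [1, 2, -3].

[1, 2, -3]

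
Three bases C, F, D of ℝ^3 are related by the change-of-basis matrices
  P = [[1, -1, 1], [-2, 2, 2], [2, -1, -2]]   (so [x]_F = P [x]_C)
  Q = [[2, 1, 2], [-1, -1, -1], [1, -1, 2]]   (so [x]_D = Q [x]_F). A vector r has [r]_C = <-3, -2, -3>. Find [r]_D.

Composing the changes, [r]_D = Q P [r]_C.
Q P = [[4, -2, 0], [-1, 0, -1], [7, -5, -5]]; applying this to <-3, -2, -3> gives <-8, 6, 4>.

<-8, 6, 4>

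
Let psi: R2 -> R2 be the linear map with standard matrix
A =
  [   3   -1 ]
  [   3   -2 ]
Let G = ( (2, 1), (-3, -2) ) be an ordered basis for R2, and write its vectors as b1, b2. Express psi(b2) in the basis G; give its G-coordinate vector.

Column 2 of [psi]_G is the G-coordinate vector of psi(b2).
In standard coordinates psi(b2) = A b2 = (-7, -5).
Converting to G: (-7, -5) = b1 + 3b2, so the coordinate vector is (1, 3).

(1, 3)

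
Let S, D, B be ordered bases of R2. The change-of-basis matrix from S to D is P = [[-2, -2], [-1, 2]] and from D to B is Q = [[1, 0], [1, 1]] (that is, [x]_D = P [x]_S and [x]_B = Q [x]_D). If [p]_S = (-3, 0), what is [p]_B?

Composing the changes, [p]_B = Q P [p]_S.
Q P = [[-2, -2], [-3, 0]]; applying this to (-3, 0) gives (6, 9).

(6, 9)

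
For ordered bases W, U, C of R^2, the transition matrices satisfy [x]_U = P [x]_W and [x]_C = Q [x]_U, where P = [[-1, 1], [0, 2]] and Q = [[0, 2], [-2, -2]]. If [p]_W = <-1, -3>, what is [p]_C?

Composing the changes, [p]_C = Q P [p]_W.
Q P = [[0, 4], [2, -6]]; applying this to <-1, -3> gives <-12, 16>.

<-12, 16>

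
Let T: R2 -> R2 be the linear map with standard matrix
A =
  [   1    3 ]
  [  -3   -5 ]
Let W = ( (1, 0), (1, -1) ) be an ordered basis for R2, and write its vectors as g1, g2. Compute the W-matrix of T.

[[-2, 0], [3, -2]]

The j-th column of [T]_W is [T(gj)]_W.
T(g1) = A g1 = (1, -3) = -2g1 + 3g2, so column 1 is (-2, 3).
Repeating for g2 and assembling the columns gives [[-2, 0], [3, -2]].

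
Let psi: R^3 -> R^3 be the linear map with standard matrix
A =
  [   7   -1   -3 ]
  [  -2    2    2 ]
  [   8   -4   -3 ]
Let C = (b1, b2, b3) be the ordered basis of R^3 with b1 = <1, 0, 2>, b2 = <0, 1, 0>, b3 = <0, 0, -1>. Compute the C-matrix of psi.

With P the matrix whose columns are b1, ..., b3, [psi]_C = P^(-1) A P.
Column by column: psi(b1) = A b1 = <1, 2, 2>; its C-coordinates <1, 2, 0> give column 1.
Continuing for each basis vector yields [psi]_C = [[1, -1, 3], [2, 2, -2], [0, 2, 3]].

[[1, -1, 3], [2, 2, -2], [0, 2, 3]]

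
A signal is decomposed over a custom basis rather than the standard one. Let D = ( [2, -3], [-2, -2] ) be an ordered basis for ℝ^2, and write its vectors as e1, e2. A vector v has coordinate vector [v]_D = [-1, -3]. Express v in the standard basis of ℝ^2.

[4, 9]

The coordinates say v = -e1 - 3e2; adding the scaled basis vectors gives [4, 9].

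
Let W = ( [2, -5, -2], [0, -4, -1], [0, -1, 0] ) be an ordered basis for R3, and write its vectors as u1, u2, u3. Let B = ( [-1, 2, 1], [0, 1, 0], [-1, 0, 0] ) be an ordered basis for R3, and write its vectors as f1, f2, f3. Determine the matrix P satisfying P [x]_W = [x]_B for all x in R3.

[[-2, -1, 0], [-1, -2, -1], [0, 1, 0]]

Take x = uj: its W-coordinates are the j-th standard unit vector, so P e_j — column j of P — equals [uj]_B.
u1 = -2f1 - f2 + 0·f3, giving column 1 = [-2, -1, 0]; repeating for each j gives P = [[-2, -1, 0], [-1, -2, -1], [0, 1, 0]].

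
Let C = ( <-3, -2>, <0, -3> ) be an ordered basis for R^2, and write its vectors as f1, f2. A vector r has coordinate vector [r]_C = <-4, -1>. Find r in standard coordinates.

<12, 11>

The coordinates say r = -4f1 - f2; adding the scaled basis vectors gives <12, 11>.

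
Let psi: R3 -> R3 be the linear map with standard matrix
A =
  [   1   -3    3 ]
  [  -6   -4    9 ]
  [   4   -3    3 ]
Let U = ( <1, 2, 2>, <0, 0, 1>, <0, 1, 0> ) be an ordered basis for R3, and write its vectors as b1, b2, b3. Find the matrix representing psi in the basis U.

The j-th column of [psi]_U is [psi(bj)]_U.
psi(b1) = A b1 = <1, 4, 4> = b1 + 2b2 + 2b3, so column 1 is <1, 2, 2>.
Repeating for b2, b3 and assembling the columns gives [[1, 3, -3], [2, -3, 3], [2, 3, 2]].

[[1, 3, -3], [2, -3, 3], [2, 3, 2]]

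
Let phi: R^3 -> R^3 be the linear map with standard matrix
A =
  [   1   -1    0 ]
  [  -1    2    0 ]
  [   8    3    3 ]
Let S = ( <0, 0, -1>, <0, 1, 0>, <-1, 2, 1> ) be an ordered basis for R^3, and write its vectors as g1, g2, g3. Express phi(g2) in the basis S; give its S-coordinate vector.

<-2, 0, 1>

Compute phi(g2) = A g2 = <-1, 2, 3> in standard coordinates.
Then write this in S-coordinates: solve for y in y_1 g1 + ... + y_3 g3 = <-1, 2, 3>.
This gives y = <-2, 0, 1>, which is column 2 of [phi]_S.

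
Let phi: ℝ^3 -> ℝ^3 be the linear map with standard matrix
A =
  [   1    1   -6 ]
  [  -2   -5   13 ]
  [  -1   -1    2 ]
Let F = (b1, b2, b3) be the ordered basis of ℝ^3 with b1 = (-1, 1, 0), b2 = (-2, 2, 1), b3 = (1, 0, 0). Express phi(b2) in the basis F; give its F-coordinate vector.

Compute phi(b2) = A b2 = (-6, 7, 2) in standard coordinates.
Then write this in F-coordinates: solve for y in y_1 b1 + ... + y_3 b3 = (-6, 7, 2).
This gives y = (3, 2, 1), which is column 2 of [phi]_F.

(3, 2, 1)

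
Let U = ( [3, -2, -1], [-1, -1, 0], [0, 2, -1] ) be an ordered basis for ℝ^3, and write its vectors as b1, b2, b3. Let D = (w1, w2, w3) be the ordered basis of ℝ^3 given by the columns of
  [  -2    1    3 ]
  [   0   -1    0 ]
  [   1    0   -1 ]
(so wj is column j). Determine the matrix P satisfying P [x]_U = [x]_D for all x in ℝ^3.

[[-2, -2, -1], [2, 1, -2], [-1, -2, 0]]

Let M have columns bj and N have columns wj. Then for every x, N [x]_D = x = M [x]_U, so P = N^(-1) M.
Since det N = 1, N^(-1) has integer entries; multiplying gives P = [[-2, -2, -1], [2, 1, -2], [-1, -2, 0]].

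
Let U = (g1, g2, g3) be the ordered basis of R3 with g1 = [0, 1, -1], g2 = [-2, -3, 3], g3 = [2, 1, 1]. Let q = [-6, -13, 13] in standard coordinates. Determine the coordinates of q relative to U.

We seek scalars with c_1 g1 + ... + c_3 g3 = q; equivalently solve M c = q where the columns of M are g1, ..., g3.
Row-reducing the augmented matrix [M | q] gives c = (-4, 3, 0).
Check: -4g1 + 3g2 + 0·g3 = [-6, -13, 13].

[-4, 3, 0]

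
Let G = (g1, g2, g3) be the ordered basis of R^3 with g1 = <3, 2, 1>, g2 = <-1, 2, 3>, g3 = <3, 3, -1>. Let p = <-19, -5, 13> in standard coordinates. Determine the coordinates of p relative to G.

[p]_G is the unique c with M c = p, where M has columns g1, ..., g3.
Gaussian elimination on [M | p] yields c = (-2, 4, -3).
Check: -2g1 + 4g2 - 3g3 = <-19, -5, 13>.

<-2, 4, -3>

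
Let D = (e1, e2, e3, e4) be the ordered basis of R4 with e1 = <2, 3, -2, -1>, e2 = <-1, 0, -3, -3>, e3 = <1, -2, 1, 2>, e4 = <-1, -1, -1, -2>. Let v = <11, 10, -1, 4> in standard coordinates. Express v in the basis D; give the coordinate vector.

<4, -2, 1, 0>

Write v = c_1 e1 + ... + c_4 e4 and solve for the c_i.
Solving this 4x4 system gives c = (4, -2, 1, 0).
Check: 4e1 - 2e2 + e3 + 0·e4 = <11, 10, -1, 4>.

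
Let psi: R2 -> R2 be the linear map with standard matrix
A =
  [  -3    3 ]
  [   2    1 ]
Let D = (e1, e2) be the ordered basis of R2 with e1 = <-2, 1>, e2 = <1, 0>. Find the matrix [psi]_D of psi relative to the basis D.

[[-3, 2], [3, 1]]

Let P have columns e1, e2. Then [psi]_D = P^(-1) A P.
Here det P = -1, so P^(-1) is integer; computing A P first and then P^(-1)(A P) gives [[-3, 2], [3, 1]].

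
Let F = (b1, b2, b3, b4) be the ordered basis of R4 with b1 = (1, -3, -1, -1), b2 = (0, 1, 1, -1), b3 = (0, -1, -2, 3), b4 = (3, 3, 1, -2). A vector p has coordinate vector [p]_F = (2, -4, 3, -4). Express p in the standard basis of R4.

(-10, -25, -16, 19)

p = M [p]_F, where M has columns b1, ..., b4.
Carrying out the matrix-vector product, p = (-10, -25, -16, 19).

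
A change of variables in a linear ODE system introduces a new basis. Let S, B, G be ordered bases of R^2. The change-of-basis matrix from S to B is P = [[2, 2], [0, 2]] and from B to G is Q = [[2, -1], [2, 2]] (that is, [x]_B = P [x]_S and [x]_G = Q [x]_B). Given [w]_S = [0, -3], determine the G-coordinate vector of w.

[-6, -24]

First [w]_B = P [w]_S = [-6, -6].
Then [w]_G = Q [w]_B = [-6, -24].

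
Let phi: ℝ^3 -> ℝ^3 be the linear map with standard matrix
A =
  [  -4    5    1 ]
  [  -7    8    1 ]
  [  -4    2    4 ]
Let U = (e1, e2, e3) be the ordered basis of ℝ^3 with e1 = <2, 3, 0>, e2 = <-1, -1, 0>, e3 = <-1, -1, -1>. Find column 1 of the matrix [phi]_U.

<3, -3, 2>

Column 1 of [phi]_U is the U-coordinate vector of phi(e1).
In standard coordinates phi(e1) = A e1 = <7, 10, -2>.
Converting to U: <7, 10, -2> = 3e1 - 3e2 + 2e3, so the coordinate vector is <3, -3, 2>.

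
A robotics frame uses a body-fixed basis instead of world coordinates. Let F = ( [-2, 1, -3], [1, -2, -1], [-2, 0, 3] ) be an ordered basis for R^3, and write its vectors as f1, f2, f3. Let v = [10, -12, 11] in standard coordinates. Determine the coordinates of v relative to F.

[-4, 4, 1]

[v]_F is the unique c with M c = v, where M has columns f1, ..., f3.
Gaussian elimination on [M | v] yields c = (-4, 4, 1).
Check: -4f1 + 4f2 + f3 = [10, -12, 11].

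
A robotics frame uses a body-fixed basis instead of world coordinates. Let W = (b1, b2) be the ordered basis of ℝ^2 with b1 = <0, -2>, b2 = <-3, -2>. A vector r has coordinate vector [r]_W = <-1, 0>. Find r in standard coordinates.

<0, 2>

The coordinates say r = -b1 + 0·b2; adding the scaled basis vectors gives <0, 2>.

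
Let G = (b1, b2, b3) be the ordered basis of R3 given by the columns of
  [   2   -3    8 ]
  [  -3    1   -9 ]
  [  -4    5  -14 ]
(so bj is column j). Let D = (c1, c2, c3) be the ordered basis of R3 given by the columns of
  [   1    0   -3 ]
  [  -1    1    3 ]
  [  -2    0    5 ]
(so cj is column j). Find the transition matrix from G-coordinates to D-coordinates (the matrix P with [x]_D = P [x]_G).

Let M have columns bj and N have columns cj. Then for every x, N [x]_D = x = M [x]_G, so P = N^(-1) M.
Since det N = -1, N^(-1) has integer entries; multiplying gives P = [[2, 0, 2], [-1, -2, -1], [0, 1, -2]].

[[2, 0, 2], [-1, -2, -1], [0, 1, -2]]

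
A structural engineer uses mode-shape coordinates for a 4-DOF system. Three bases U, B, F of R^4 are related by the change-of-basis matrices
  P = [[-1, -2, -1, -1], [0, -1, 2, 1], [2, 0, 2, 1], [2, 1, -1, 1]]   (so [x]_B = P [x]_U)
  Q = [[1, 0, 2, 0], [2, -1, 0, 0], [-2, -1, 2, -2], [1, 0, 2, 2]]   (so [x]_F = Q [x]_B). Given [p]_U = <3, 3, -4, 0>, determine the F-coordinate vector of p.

Composing the changes, [p]_F = Q P [p]_U.
Q P = [[3, -2, 3, 1], [-2, -3, -4, -3], [2, 3, 6, 1], [7, 0, 1, 3]]; applying this to <3, 3, -4, 0> gives <-9, 1, -9, 17>.

<-9, 1, -9, 17>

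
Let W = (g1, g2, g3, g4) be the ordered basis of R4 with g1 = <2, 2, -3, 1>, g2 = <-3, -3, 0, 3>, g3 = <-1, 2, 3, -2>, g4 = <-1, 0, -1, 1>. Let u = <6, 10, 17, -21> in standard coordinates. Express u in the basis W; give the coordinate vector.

Write u = c_1 g1 + ... + c_4 g4 and solve for the c_i.
Gaussian elimination on [M | u] yields c = (-3, -4, 2, -2).
Check: -3g1 - 4g2 + 2g3 - 2g4 = <6, 10, 17, -21>.

<-3, -4, 2, -2>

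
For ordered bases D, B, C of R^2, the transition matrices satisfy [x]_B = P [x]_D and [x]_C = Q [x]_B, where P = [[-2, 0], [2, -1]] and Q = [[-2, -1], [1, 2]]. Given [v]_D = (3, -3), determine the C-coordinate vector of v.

(3, 12)

Composing the changes, [v]_C = Q P [v]_D.
Q P = [[2, 1], [2, -2]]; applying this to (3, -3) gives (3, 12).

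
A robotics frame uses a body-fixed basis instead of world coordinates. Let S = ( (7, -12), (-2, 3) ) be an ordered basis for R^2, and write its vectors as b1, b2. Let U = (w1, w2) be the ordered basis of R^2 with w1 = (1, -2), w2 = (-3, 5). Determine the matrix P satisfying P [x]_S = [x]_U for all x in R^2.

[[1, 1], [-2, 1]]

Let M have columns bj and N have columns wj. Then for every x, N [x]_U = x = M [x]_S, so P = N^(-1) M.
Since det N = -1, N^(-1) has integer entries; multiplying gives P = [[1, 1], [-2, 1]].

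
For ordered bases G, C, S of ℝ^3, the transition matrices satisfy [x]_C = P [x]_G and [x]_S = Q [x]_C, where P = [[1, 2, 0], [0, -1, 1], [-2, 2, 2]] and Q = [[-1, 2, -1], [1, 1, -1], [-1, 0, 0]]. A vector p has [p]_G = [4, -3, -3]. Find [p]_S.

[22, 18, 2]

First [p]_C = P [p]_G = [-2, 0, -20].
Then [p]_S = Q [p]_C = [22, 18, 2].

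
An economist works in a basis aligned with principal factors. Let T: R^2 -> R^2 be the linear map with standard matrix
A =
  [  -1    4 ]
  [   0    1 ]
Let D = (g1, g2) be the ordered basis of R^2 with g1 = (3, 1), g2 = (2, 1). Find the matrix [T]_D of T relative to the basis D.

Let P have columns g1, g2. Then [T]_D = P^(-1) A P.
Here det P = 1, so P^(-1) is integer; computing A P first and then P^(-1)(A P) gives [[-1, 0], [2, 1]].

[[-1, 0], [2, 1]]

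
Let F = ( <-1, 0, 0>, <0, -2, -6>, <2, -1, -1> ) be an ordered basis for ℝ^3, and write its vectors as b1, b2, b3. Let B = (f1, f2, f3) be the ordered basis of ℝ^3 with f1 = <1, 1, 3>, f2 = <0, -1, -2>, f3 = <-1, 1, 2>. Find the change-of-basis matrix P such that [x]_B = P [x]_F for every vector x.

[[0, -2, 1], [1, -2, 1], [1, -2, -1]]

Column j of P is [bj]_B, since P maps F-coordinates to B-coordinates.
Expressing b1 in B: b1 = 0·f1 + f2 + f3, so column 1 of P is <0, 1, 1>.
Doing the same for each bj gives P = [[0, -2, 1], [1, -2, 1], [1, -2, -1]].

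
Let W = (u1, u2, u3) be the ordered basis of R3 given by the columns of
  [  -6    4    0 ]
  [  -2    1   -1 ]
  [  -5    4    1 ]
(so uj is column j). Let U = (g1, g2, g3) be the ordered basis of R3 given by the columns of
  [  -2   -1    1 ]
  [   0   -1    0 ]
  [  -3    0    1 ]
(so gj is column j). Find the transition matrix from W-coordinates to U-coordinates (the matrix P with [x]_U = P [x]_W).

[[1, -1, 0], [2, -1, 1], [-2, 1, 1]]

Let M have columns uj and N have columns gj. Then for every x, N [x]_U = x = M [x]_W, so P = N^(-1) M.
Since det N = -1, N^(-1) has integer entries; multiplying gives P = [[1, -1, 0], [2, -1, 1], [-2, 1, 1]].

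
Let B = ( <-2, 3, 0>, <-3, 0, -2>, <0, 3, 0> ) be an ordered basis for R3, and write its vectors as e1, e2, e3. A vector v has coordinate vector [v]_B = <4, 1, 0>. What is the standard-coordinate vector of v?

<-11, 12, -2>

The coordinates say v = 4e1 + e2 + 0·e3; adding the scaled basis vectors gives <-11, 12, -2>.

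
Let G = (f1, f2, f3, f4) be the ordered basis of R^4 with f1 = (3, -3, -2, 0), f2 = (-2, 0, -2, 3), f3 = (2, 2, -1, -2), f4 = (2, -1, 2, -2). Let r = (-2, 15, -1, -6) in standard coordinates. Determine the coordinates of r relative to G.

(-2, -2, 3, -3)

Write r = c_1 f1 + ... + c_4 f4 and solve for the c_i.
Gaussian elimination on [M | r] yields c = (-2, -2, 3, -3).
Check: -2f1 - 2f2 + 3f3 - 3f4 = (-2, 15, -1, -6).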